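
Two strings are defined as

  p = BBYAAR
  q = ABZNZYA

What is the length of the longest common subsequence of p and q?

3

Let dp[i][j] be the LCS length of the first i characters of p and the first j characters of q. dp[i][j] = dp[i-1][j-1]+1 when the i-th and j-th characters match, else max(dp[i-1][j], dp[i][j-1]).
    ·  A  B  Z  N  Z  Y  A
 ·  0  0  0  0  0  0  0  0
 B  0  0  1  1  1  1  1  1
 B  0  0  1  1  1  1  1  1
 Y  0  0  1  1  1  1  2  2
 A  0  1  1  1  1  1  2  3
 A  0  1  1  1  1  1  2  3
 R  0  1  1  1  1  1  2  3
dp[6][7] = 3. One LCS (by backtracking along matches): BYA.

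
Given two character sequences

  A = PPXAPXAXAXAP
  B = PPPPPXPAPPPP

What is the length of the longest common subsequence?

6

Let dp[i][j] be the LCS length of the first i characters of A and the first j characters of B. dp[i][j] = dp[i-1][j-1]+1 when the i-th and j-th characters match, else max(dp[i-1][j], dp[i][j-1]).
    ·  P  P  P  P  P  X  P  A  P  P  P  P
 ·  0  0  0  0  0  0  0  0  0  0  0  0  0
 P  0  1  1  1  1  1  1  1  1  1  1  1  1
 P  0  1  2  2  2  2  2  2  2  2  2  2  2
 X  0  1  2  2  2  2  3  3  3  3  3  3  3
 A  0  1  2  2  2  2  3  3  4  4  4  4  4
 P  0  1  2  3  3  3  3  4  4  5  5  5  5
 X  0  1  2  3  3  3  4  4  4  5  5  5  5
 A  0  1  2  3  3  3  4  4  5  5  5  5  5
 X  0  1  2  3  3  3  4  4  5  5  5  5  5
 A  0  1  2  3  3  3  4  4  5  5  5  5  5
 X  0  1  2  3  3  3  4  4  5  5  5  5  5
 A  0  1  2  3  3  3  4  4  5  5  5  5  5
 P  0  1  2  3  4  4  4  5  5  6  6  6  6
dp[12][12] = 6. One LCS (by backtracking along matches): PPXAPP.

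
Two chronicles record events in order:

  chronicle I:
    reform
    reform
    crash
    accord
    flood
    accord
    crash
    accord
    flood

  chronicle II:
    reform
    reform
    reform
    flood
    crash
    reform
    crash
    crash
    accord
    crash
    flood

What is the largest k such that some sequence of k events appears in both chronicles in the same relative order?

6

Match reform at chronicle I[1]=chronicle II[3] → reform at chronicle I[2]=chronicle II[6] → crash at chronicle I[3]=chronicle II[8] → accord at chronicle I[6]=chronicle II[9] → crash at chronicle I[7]=chronicle II[10] → flood at chronicle I[9]=chronicle II[11] — 6 events in the same relative order in both. Since dp[9][11] = 6, nothing longer is possible.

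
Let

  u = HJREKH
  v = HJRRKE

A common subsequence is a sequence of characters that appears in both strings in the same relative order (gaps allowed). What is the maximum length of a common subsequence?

Match H (u #1, v #1), then J (u #2, v #2), then R (u #3, v #4), then E (u #4, v #6) — 4 characters in the same relative order in both. dp[6][6] = 4 confirms this is the maximum.

4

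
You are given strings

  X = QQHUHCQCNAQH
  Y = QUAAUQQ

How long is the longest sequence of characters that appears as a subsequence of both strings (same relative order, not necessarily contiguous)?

One common subsequence of length 4: Q (X #1, Y #1) → U (X #4, Y #5) → Q (X #7, Y #6) → Q (X #11, Y #7), and the DP table's final entry dp[12][7] is also 4, so no common subsequence is longer.

4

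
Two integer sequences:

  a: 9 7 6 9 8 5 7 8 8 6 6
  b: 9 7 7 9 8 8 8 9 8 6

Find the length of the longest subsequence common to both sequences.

7

One common subsequence of length 7: 9 (a #1, b #1); then 7 (a #2, b #3); then 9 (a #4, b #4); then 8 (a #5, b #6); then 8 (a #8, b #7); then 8 (a #9, b #9); then 6 (a #11, b #10), and the DP table's final entry dp[11][10] is also 7, so no common subsequence is longer.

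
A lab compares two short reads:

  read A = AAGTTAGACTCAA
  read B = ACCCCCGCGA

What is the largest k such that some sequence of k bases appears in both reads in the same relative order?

One common subsequence of length 4: A at read A[1]=read B[1]; then G at read A[3]=read B[7]; then G at read A[7]=read B[9]; then A at read A[13]=read B[10]. The LCS DP gives dp[13][10] = 4, so this is optimal.

4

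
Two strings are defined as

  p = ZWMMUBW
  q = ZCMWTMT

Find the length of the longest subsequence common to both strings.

One common subsequence of length 3: Z at p[1]=q[1]; then W at p[2]=q[4]; then M at p[3]=q[6]. dp[7][7] = 3 confirms this is the maximum.

3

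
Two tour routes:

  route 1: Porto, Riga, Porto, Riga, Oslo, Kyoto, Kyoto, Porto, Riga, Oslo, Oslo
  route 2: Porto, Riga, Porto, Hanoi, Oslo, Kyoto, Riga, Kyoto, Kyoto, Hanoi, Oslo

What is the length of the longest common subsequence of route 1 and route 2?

7

Pick Porto at route 1[1]=route 2[1] → Riga at route 1[2]=route 2[2] → Porto at route 1[3]=route 2[3] → Riga at route 1[4]=route 2[7] → Kyoto at route 1[6]=route 2[8] → Kyoto at route 1[7]=route 2[9] → Oslo at route 1[11]=route 2[11]; all 7 stops appear in both, in order. Since dp[11][11] = 7, nothing longer is possible.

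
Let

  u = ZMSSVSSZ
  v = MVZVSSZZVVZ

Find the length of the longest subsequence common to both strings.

5

One common subsequence of length 5: Z (u #1, v #3), S (u #3, v #5), S (u #4, v #6), V (u #5, v #10), Z (u #8, v #11). dp[8][11] = 5 confirms this is the maximum.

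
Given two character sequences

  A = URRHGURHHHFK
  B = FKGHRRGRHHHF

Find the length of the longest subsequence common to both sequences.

8

Pick R [2,5] → R [3,6] → G [5,7] → R [7,8] → H [8,9] → H [9,10] → H [10,11] → F [11,12]; all 8 characters appear in both, in order, and the DP table's final entry dp[12][12] is also 8, so no common subsequence is longer.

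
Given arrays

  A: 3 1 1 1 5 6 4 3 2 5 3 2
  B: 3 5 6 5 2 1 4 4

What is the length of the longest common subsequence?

5

Taking 3 [1,1]; then 5 [5,2]; then 6 [6,3]; then 5 [10,4]; then 2 [12,5] gives a common subsequence of length 5. Since dp[12][8] = 5, nothing longer is possible.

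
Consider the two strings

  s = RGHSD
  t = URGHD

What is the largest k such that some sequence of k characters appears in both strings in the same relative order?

Let dp[i][j] be the LCS length of the first i characters of s and the first j characters of t. dp[i][j] = dp[i-1][j-1]+1 when the i-th and j-th characters match, else max(dp[i-1][j], dp[i][j-1]).
    ·  U  R  G  H  D
 ·  0  0  0  0  0  0
 R  0  0  1  1  1  1
 G  0  0  1  2  2  2
 H  0  0  1  2  3  3
 S  0  0  1  2  3  3
 D  0  0  1  2  3  4
dp[5][5] = 4. One LCS (by backtracking along matches): RGHD.

4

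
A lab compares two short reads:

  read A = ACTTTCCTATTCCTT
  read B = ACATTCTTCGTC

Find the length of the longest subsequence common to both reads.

Pick A at read A[1]=read B[1], then C at read A[2]=read B[2], then T at read A[4]=read B[4], then T at read A[5]=read B[5], then C at read A[7]=read B[6], then T at read A[8]=read B[7], then T at read A[10]=read B[8], then T at read A[11]=read B[11], then C at read A[13]=read B[12]; all 9 bases appear in both, in order. The LCS DP gives dp[15][12] = 9, so this is optimal.

9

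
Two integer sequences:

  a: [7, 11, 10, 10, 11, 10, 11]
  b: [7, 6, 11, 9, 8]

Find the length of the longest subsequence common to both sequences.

2

Pick 7 [1,1], 11 [2,3]; all 2 values appear in both, in order. The LCS DP gives dp[7][5] = 2, so this is optimal.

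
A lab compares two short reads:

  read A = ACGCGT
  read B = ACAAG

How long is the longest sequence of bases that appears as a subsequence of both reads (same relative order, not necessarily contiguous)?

Let dp[i][j] be the LCS length of the first i bases of read A and the first j bases of read B. dp[i][j] = dp[i-1][j-1]+1 when the i-th and j-th bases match, else max(dp[i-1][j], dp[i][j-1]).
    ·  A  C  A  A  G
 ·  0  0  0  0  0  0
 A  0  1  1  1  1  1
 C  0  1  2  2  2  2
 G  0  1  2  2  2  3
 C  0  1  2  2  2  3
 G  0  1  2  2  2  3
 T  0  1  2  2  2  3
dp[6][5] = 3. One LCS (by backtracking along matches): ACG.

3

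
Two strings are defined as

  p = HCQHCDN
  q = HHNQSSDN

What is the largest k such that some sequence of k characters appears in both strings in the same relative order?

4

Let dp[i][j] be the LCS length of the first i characters of p and the first j characters of q. dp[i][j] = dp[i-1][j-1]+1 when the i-th and j-th characters match, else max(dp[i-1][j], dp[i][j-1]).
    ·  H  H  N  Q  S  S  D  N
 ·  0  0  0  0  0  0  0  0  0
 H  0  1  1  1  1  1  1  1  1
 C  0  1  1  1  1  1  1  1  1
 Q  0  1  1  1  2  2  2  2  2
 H  0  1  2  2  2  2  2  2  2
 C  0  1  2  2  2  2  2  2  2
 D  0  1  2  2  2  2  2  3  3
 N  0  1  2  3  3  3  3  3  4
dp[7][8] = 4. One LCS (by backtracking along matches): HQDN.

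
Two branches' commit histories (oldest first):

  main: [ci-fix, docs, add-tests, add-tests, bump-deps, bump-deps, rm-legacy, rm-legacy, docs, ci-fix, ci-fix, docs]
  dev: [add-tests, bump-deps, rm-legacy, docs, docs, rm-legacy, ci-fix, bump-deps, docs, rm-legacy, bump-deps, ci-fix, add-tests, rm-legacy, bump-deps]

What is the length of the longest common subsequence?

Match add-tests at main[4]=dev[1] → bump-deps at main[6]=dev[2] → rm-legacy at main[7]=dev[3] → rm-legacy at main[8]=dev[6] → docs at main[9]=dev[9] → ci-fix at main[10]=dev[12] — 6 commits in the same relative order in both. Since dp[12][15] = 6, nothing longer is possible.

6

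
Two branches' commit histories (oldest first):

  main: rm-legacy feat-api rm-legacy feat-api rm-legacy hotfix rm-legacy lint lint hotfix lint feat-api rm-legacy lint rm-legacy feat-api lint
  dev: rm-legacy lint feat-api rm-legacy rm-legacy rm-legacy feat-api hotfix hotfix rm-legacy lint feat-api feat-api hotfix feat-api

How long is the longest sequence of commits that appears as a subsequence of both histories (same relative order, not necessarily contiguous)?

Match rm-legacy (main #1, dev #1), then feat-api (main #2, dev #3), then rm-legacy (main #3, dev #6), then feat-api (main #4, dev #7), then hotfix (main #6, dev #9), then rm-legacy (main #7, dev #10), then lint (main #8, dev #11), then hotfix (main #10, dev #14), then feat-api (main #16, dev #15) — 9 commits in the same relative order in both, and the DP table's final entry dp[17][15] is also 9, so no common subsequence is longer.

9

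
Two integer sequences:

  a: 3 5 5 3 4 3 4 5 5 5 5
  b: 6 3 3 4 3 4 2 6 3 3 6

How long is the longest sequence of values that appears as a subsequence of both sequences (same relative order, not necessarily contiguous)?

5

Let dp[i][j] be the LCS length of the first i values of a and the first j values of b. dp[i][j] = dp[i-1][j-1]+1 when the i-th and j-th values match, else max(dp[i-1][j], dp[i][j-1]).
    ·  6  3  3  4  3  4  2  6  3  3  6
 ·  0  0  0  0  0  0  0  0  0  0  0  0
 3  0  0  1  1  1  1  1  1  1  1  1  1
 5  0  0  1  1  1  1  1  1  1  1  1  1
 5  0  0  1  1  1  1  1  1  1  1  1  1
 3  0  0  1  2  2  2  2  2  2  2  2  2
 4  0  0  1  2  3  3  3  3  3  3  3  3
 3  0  0  1  2  3  4  4  4  4  4  4  4
 4  0  0  1  2  3  4  5  5  5  5  5  5
 5  0  0  1  2  3  4  5  5  5  5  5  5
 5  0  0  1  2  3  4  5  5  5  5  5  5
 5  0  0  1  2  3  4  5  5  5  5  5  5
 5  0  0  1  2  3  4  5  5  5  5  5  5
dp[11][11] = 5. One LCS (by backtracking along matches): 3, 3, 4, 3, 4.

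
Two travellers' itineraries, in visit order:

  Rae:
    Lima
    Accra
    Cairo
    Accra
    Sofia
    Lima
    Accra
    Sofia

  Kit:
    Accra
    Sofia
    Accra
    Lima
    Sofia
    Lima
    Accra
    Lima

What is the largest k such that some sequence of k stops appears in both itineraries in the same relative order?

5

Match Accra (Rae #2, Kit #1) → Accra (Rae #4, Kit #3) → Sofia (Rae #5, Kit #5) → Lima (Rae #6, Kit #6) → Accra (Rae #7, Kit #7) — 5 stops in the same relative order in both. The LCS DP gives dp[8][8] = 5, so this is optimal.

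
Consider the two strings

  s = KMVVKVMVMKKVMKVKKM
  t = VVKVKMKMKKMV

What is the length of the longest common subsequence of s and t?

10

One common subsequence of length 10: V [3,1] → V [4,2] → K [5,3] → V [6,4] → M [7,6] → M [9,8] → K [10,9] → K [11,10] → M [13,11] → V [15,12]. Since dp[18][12] = 10, nothing longer is possible.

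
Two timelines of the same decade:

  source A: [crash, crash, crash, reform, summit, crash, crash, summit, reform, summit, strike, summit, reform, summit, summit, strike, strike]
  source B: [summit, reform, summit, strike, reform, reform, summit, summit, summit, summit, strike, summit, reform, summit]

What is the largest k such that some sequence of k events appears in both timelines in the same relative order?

8

One common subsequence of length 8: reform [4,6] → summit [5,8] → summit [8,9] → summit [10,10] → strike [11,11] → summit [12,12] → reform [13,13] → summit [15,14]. dp[17][14] = 8 confirms this is the maximum.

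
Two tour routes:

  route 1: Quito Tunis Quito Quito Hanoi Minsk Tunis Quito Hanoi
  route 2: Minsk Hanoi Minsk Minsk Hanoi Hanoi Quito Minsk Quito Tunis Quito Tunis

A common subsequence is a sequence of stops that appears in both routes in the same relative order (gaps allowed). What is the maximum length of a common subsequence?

4

Taking Quito (route 1 #1, route 2 #9) → Tunis (route 1 #2, route 2 #10) → Quito (route 1 #4, route 2 #11) → Tunis (route 1 #7, route 2 #12) gives a common subsequence of length 4. Since dp[9][12] = 4, nothing longer is possible.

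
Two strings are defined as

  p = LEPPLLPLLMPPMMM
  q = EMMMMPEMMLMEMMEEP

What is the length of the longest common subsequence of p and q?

6

Pick E [2,1], then P [3,6], then L [9,10], then M [10,11], then M [13,13], then M [14,14]; all 6 characters appear in both, in order. The LCS DP gives dp[15][17] = 6, so this is optimal.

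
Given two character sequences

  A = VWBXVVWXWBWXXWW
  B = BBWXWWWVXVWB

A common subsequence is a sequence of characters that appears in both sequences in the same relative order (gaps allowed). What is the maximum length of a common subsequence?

Pick W at A[2]=B[3] → X at A[4]=B[4] → W at A[7]=B[5] → W at A[9]=B[6] → W at A[11]=B[7] → X at A[12]=B[9] → W at A[14]=B[11]; all 7 characters appear in both, in order. Since dp[15][12] = 7, nothing longer is possible.

7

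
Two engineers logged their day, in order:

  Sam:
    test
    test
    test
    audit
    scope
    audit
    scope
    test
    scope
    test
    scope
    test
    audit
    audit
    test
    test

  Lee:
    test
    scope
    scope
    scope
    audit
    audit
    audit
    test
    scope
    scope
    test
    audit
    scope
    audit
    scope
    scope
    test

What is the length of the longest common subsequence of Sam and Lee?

10

Pick test (Sam #1, Lee #1), audit (Sam #4, Lee #6), audit (Sam #6, Lee #7), test (Sam #8, Lee #8), scope (Sam #9, Lee #9), scope (Sam #11, Lee #10), test (Sam #12, Lee #11), audit (Sam #13, Lee #12), audit (Sam #14, Lee #14), test (Sam #16, Lee #17); all 10 tasks appear in both, in order. Since dp[16][17] = 10, nothing longer is possible.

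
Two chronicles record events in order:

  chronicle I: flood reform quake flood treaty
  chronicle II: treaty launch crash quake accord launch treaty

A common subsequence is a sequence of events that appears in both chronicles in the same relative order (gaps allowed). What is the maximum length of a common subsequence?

Pick quake (chronicle I #3, chronicle II #4), then treaty (chronicle I #5, chronicle II #7); all 2 events appear in both, in order. The LCS DP gives dp[5][7] = 2, so this is optimal.

2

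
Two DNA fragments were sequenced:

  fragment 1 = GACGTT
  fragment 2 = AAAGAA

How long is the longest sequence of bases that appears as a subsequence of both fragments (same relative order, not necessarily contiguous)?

Let dp[i][j] be the LCS length of the first i bases of fragment 1 and the first j bases of fragment 2. dp[i][j] = dp[i-1][j-1]+1 when the i-th and j-th bases match, else max(dp[i-1][j], dp[i][j-1]).
    ·  A  A  A  G  A  A
 ·  0  0  0  0  0  0  0
 G  0  0  0  0  1  1  1
 A  0  1  1  1  1  2  2
 C  0  1  1  1  1  2  2
 G  0  1  1  1  2  2  2
 T  0  1  1  1  2  2  2
 T  0  1  1  1  2  2  2
dp[6][6] = 2. One LCS (by backtracking along matches): GA.

2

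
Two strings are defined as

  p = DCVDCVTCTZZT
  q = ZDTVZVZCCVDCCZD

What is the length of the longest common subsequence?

7

One common subsequence of length 7: D at p[1]=q[2], C at p[2]=q[9], V at p[3]=q[10], D at p[4]=q[11], C at p[5]=q[12], C at p[8]=q[13], Z at p[10]=q[14]. Since dp[12][15] = 7, nothing longer is possible.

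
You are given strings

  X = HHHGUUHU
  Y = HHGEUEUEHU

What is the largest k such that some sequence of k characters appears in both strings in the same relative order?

7

Let dp[i][j] be the LCS length of the first i characters of X and the first j characters of Y. dp[i][j] = dp[i-1][j-1]+1 when the i-th and j-th characters match, else max(dp[i-1][j], dp[i][j-1]).
    ·  H  H  G  E  U  E  U  E  H  U
 ·  0  0  0  0  0  0  0  0  0  0  0
 H  0  1  1  1  1  1  1  1  1  1  1
 H  0  1  2  2  2  2  2  2  2  2  2
 H  0  1  2  2  2  2  2  2  2  3  3
 G  0  1  2  3  3  3  3  3  3  3  3
 U  0  1  2  3  3  4  4  4  4  4  4
 U  0  1  2  3  3  4  4  5  5  5  5
 H  0  1  2  3  3  4  4  5  5  6  6
 U  0  1  2  3  3  4  4  5  5  6  7
dp[8][10] = 7. One LCS (by backtracking along matches): HHGUUHU.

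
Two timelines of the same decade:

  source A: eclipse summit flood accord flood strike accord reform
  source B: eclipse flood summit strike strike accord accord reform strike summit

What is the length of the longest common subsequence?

Match eclipse (source A #1, source B #1); then summit (source A #2, source B #3); then accord (source A #4, source B #6); then accord (source A #7, source B #7); then reform (source A #8, source B #8) — 5 events in the same relative order in both. dp[8][10] = 5 confirms this is the maximum.

5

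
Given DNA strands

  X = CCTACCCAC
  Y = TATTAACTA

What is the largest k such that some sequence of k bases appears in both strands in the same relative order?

4

Let dp[i][j] be the LCS length of the first i bases of X and the first j bases of Y. dp[i][j] = dp[i-1][j-1]+1 when the i-th and j-th bases match, else max(dp[i-1][j], dp[i][j-1]).
    ·  T  A  T  T  A  A  C  T  A
 ·  0  0  0  0  0  0  0  0  0  0
 C  0  0  0  0  0  0  0  1  1  1
 C  0  0  0  0  0  0  0  1  1  1
 T  0  1  1  1  1  1  1  1  2  2
 A  0  1  2  2  2  2  2  2  2  3
 C  0  1  2  2  2  2  2  3  3  3
 C  0  1  2  2  2  2  2  3  3  3
 C  0  1  2  2  2  2  2  3  3  3
 A  0  1  2  2  2  3  3  3  3  4
 C  0  1  2  2  2  3  3  4  4  4
dp[9][9] = 4. One LCS (by backtracking along matches): TACA.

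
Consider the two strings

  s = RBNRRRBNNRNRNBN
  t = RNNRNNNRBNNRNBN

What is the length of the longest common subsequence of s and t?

Pick R at s[1]=t[1]; then N at s[3]=t[3]; then R at s[4]=t[4]; then R at s[6]=t[8]; then B at s[7]=t[9]; then N at s[9]=t[10]; then N at s[11]=t[11]; then R at s[12]=t[12]; then N at s[13]=t[13]; then B at s[14]=t[14]; then N at s[15]=t[15]; all 11 characters appear in both, in order. dp[15][15] = 11 confirms this is the maximum.

11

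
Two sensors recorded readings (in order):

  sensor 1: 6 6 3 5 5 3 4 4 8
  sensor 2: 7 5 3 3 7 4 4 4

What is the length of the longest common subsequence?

4

Let dp[i][j] be the LCS length of the first i values of sensor 1 and the first j values of sensor 2. dp[i][j] = dp[i-1][j-1]+1 when the i-th and j-th values match, else max(dp[i-1][j], dp[i][j-1]).
    ·  7  5  3  3  7  4  4  4
 ·  0  0  0  0  0  0  0  0  0
 6  0  0  0  0  0  0  0  0  0
 6  0  0  0  0  0  0  0  0  0
 3  0  0  0  1  1  1  1  1  1
 5  0  0  1  1  1  1  1  1  1
 5  0  0  1  1  1  1  1  1  1
 3  0  0  1  2  2  2  2  2  2
 4  0  0  1  2  2  2  3  3  3
 4  0  0  1  2  2  2  3  4  4
 8  0  0  1  2  2  2  3  4  4
dp[9][8] = 4. One LCS (by backtracking along matches): 3, 3, 4, 4.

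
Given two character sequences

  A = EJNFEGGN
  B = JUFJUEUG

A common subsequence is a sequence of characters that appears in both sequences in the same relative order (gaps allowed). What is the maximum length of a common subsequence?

Let dp[i][j] be the LCS length of the first i characters of A and the first j characters of B. dp[i][j] = dp[i-1][j-1]+1 when the i-th and j-th characters match, else max(dp[i-1][j], dp[i][j-1]).
    ·  J  U  F  J  U  E  U  G
 ·  0  0  0  0  0  0  0  0  0
 E  0  0  0  0  0  0  1  1  1
 J  0  1  1  1  1  1  1  1  1
 N  0  1  1  1  1  1  1  1  1
 F  0  1  1  2  2  2  2  2  2
 E  0  1  1  2  2  2  3  3  3
 G  0  1  1  2  2  2  3  3  4
 G  0  1  1  2  2  2  3  3  4
 N  0  1  1  2  2  2  3  3  4
dp[8][8] = 4. One LCS (by backtracking along matches): JFEG.

4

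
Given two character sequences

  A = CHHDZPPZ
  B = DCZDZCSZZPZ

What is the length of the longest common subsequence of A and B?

One common subsequence of length 5: C at A[1]=B[2]; then D at A[4]=B[4]; then Z at A[5]=B[9]; then P at A[7]=B[10]; then Z at A[8]=B[11]. The LCS DP gives dp[8][11] = 5, so this is optimal.

5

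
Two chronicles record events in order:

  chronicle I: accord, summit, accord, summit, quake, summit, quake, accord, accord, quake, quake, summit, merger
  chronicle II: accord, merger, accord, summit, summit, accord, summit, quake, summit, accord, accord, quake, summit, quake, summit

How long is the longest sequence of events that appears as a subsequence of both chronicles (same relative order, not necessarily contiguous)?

Taking accord at chronicle I[1]=chronicle II[3], then summit at chronicle I[2]=chronicle II[5], then accord at chronicle I[3]=chronicle II[6], then summit at chronicle I[4]=chronicle II[7], then quake at chronicle I[5]=chronicle II[8], then summit at chronicle I[6]=chronicle II[9], then accord at chronicle I[8]=chronicle II[10], then accord at chronicle I[9]=chronicle II[11], then quake at chronicle I[10]=chronicle II[12], then quake at chronicle I[11]=chronicle II[14], then summit at chronicle I[12]=chronicle II[15] gives a common subsequence of length 11. Since dp[13][15] = 11, nothing longer is possible.

11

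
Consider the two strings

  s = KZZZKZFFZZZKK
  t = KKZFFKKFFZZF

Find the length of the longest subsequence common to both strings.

Match K at s[1]=t[2], Z at s[2]=t[3], K at s[5]=t[7], F at s[7]=t[8], F at s[8]=t[9], Z at s[9]=t[10], Z at s[10]=t[11] — 7 characters in the same relative order in both. The LCS DP gives dp[13][12] = 7, so this is optimal.

7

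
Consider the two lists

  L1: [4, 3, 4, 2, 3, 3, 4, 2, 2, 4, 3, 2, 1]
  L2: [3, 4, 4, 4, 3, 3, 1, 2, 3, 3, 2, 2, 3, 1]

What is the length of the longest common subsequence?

9

Pick 4 at L1[1]=L2[4]; then 3 at L1[2]=L2[6]; then 2 at L1[4]=L2[8]; then 3 at L1[5]=L2[9]; then 3 at L1[6]=L2[10]; then 2 at L1[8]=L2[11]; then 2 at L1[9]=L2[12]; then 3 at L1[11]=L2[13]; then 1 at L1[13]=L2[14]; all 9 values appear in both, in order. Since dp[13][14] = 9, nothing longer is possible.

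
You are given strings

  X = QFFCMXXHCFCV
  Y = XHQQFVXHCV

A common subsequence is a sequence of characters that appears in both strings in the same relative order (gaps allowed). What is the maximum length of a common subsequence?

Let dp[i][j] be the LCS length of the first i characters of X and the first j characters of Y. dp[i][j] = dp[i-1][j-1]+1 when the i-th and j-th characters match, else max(dp[i-1][j], dp[i][j-1]).
    ·  X  H  Q  Q  F  V  X  H  C  V
 ·  0  0  0  0  0  0  0  0  0  0  0
 Q  0  0  0  1  1  1  1  1  1  1  1
 F  0  0  0  1  1  2  2  2  2  2  2
 F  0  0  0  1  1  2  2  2  2  2  2
 C  0  0  0  1  1  2  2  2  2  3  3
 M  0  0  0  1  1  2  2  2  2  3  3
 X  0  1  1  1  1  2  2  3  3  3  3
 X  0  1  1  1  1  2  2  3  3  3  3
 H  0  1  2  2  2  2  2  3  4  4  4
 C  0  1  2  2  2  2  2  3  4  5  5
 F  0  1  2  2  2  3  3  3  4  5  5
 C  0  1  2  2  2  3  3  3  4  5  5
 V  0  1  2  2  2  3  4  4  4  5  6
dp[12][10] = 6. One LCS (by backtracking along matches): QFXHCV.

6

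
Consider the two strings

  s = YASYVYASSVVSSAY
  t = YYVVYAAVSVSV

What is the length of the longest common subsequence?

One common subsequence of length 8: Y at s[1]=t[1], Y at s[4]=t[2], V at s[5]=t[4], Y at s[6]=t[5], A at s[7]=t[7], S at s[8]=t[9], S at s[9]=t[11], V at s[11]=t[12]. dp[15][12] = 8 confirms this is the maximum.

8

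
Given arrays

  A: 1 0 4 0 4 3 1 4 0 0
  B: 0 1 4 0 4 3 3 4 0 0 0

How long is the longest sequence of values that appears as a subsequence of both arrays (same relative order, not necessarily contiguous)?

One common subsequence of length 8: 1 at A[1]=B[2], then 4 at A[3]=B[3], then 0 at A[4]=B[4], then 4 at A[5]=B[5], then 3 at A[6]=B[7], then 4 at A[8]=B[8], then 0 at A[9]=B[10], then 0 at A[10]=B[11], and the DP table's final entry dp[10][11] is also 8, so no common subsequence is longer.

8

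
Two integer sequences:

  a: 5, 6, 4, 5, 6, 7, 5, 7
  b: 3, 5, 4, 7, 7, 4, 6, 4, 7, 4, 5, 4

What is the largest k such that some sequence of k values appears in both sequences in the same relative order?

5

Taking 5 at a[1]=b[2], 6 at a[2]=b[7], 4 at a[3]=b[8], 7 at a[6]=b[9], 5 at a[7]=b[11] gives a common subsequence of length 5, and the DP table's final entry dp[8][12] is also 5, so no common subsequence is longer.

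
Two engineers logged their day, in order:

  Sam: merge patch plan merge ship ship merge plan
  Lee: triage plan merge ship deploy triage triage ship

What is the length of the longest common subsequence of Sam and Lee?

Match plan [3,2], then merge [4,3], then ship [5,4], then ship [6,8] — 4 tasks in the same relative order in both. dp[8][8] = 4 confirms this is the maximum.

4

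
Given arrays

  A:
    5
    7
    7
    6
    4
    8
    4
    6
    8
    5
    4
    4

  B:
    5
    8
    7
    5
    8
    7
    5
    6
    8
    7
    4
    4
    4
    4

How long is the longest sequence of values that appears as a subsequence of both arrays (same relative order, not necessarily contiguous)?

8

Match 5 (A #1, B #1), 7 (A #2, B #3), 7 (A #3, B #6), 6 (A #4, B #8), 4 (A #5, B #11), 4 (A #7, B #12), 4 (A #11, B #13), 4 (A #12, B #14) — 8 values in the same relative order in both, and the DP table's final entry dp[12][14] is also 8, so no common subsequence is longer.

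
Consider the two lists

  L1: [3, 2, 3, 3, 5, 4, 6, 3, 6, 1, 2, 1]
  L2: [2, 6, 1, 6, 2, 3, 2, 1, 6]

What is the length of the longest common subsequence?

Let dp[i][j] be the LCS length of the first i values of L1 and the first j values of L2. dp[i][j] = dp[i-1][j-1]+1 when the i-th and j-th values match, else max(dp[i-1][j], dp[i][j-1]).
    ·  2  6  1  6  2  3  2  1  6
 ·  0  0  0  0  0  0  0  0  0  0
 3  0  0  0  0  0  0  1  1  1  1
 2  0  1  1  1  1  1  1  2  2  2
 3  0  1  1  1  1  1  2  2  2  2
 3  0  1  1  1  1  1  2  2  2  2
 5  0  1  1  1  1  1  2  2  2  2
 4  0  1  1  1  1  1  2  2  2  2
 6  0  1  2  2  2  2  2  2  2  3
 3  0  1  2  2  2  2  3  3  3  3
 6  0  1  2  2  3  3  3  3  3  4
 1  0  1  2  3  3  3  3  3  4  4
 2  0  1  2  3  3  4  4  4  4  4
 1  0  1  2  3  3  4  4  4  5  5
dp[12][9] = 5. One LCS (by backtracking along matches): 2, 6, 3, 2, 1.

5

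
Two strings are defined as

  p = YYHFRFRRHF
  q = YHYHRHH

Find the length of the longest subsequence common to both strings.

Taking Y at p[1]=q[1]; then Y at p[2]=q[3]; then H at p[3]=q[4]; then R at p[5]=q[5]; then H at p[9]=q[7] gives a common subsequence of length 5. dp[10][7] = 5 confirms this is the maximum.

5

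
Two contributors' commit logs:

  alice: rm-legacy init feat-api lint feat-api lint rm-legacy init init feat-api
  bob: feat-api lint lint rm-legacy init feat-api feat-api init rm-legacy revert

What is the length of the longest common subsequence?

Pick feat-api (alice #3, bob #1); then lint (alice #4, bob #2); then lint (alice #6, bob #3); then rm-legacy (alice #7, bob #4); then init (alice #8, bob #5); then init (alice #9, bob #8); all 6 commits appear in both, in order, and the DP table's final entry dp[10][10] is also 6, so no common subsequence is longer.

6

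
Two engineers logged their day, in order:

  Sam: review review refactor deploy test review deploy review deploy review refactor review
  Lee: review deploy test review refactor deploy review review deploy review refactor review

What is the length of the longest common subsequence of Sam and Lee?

Match review at Sam[1]=Lee[1], review at Sam[2]=Lee[4], refactor at Sam[3]=Lee[5], deploy at Sam[4]=Lee[6], review at Sam[6]=Lee[7], review at Sam[8]=Lee[8], deploy at Sam[9]=Lee[9], review at Sam[10]=Lee[10], refactor at Sam[11]=Lee[11], review at Sam[12]=Lee[12] — 10 tasks in the same relative order in both. The LCS DP gives dp[12][12] = 10, so this is optimal.

10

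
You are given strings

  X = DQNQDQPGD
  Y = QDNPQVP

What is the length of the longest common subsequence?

4

Taking D at X[1]=Y[2], then N at X[3]=Y[3], then Q at X[4]=Y[5], then P at X[7]=Y[7] gives a common subsequence of length 4. The LCS DP gives dp[9][7] = 4, so this is optimal.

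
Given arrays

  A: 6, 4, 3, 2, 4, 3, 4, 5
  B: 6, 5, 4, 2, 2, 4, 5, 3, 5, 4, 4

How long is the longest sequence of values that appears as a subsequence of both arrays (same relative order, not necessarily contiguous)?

6

Let dp[i][j] be the LCS length of the first i values of A and the first j values of B. dp[i][j] = dp[i-1][j-1]+1 when the i-th and j-th values match, else max(dp[i-1][j], dp[i][j-1]).
    ·  6  5  4  2  2  4  5  3  5  4  4
 ·  0  0  0  0  0  0  0  0  0  0  0  0
 6  0  1  1  1  1  1  1  1  1  1  1  1
 4  0  1  1  2  2  2  2  2  2  2  2  2
 3  0  1  1  2  2  2  2  2  3  3  3  3
 2  0  1  1  2  3  3  3  3  3  3  3  3
 4  0  1  1  2  3  3  4  4  4  4  4  4
 3  0  1  1  2  3  3  4  4  5  5  5  5
 4  0  1  1  2  3  3  4  4  5  5  6  6
 5  0  1  2  2  3  3  4  5  5  6  6  6
dp[8][11] = 6. One LCS (by backtracking along matches): 6, 4, 2, 4, 3, 4.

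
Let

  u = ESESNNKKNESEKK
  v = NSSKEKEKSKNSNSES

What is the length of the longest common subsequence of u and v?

Taking E (u #1, v #5), E (u #3, v #7), S (u #4, v #9), N (u #5, v #11), N (u #6, v #13), E (u #10, v #15), S (u #11, v #16) gives a common subsequence of length 7. dp[14][16] = 7 confirms this is the maximum.

7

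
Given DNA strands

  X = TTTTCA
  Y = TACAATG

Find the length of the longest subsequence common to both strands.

Pick T (X #1, Y #1), C (X #5, Y #3), A (X #6, Y #5); all 3 bases appear in both, in order. The LCS DP gives dp[6][7] = 3, so this is optimal.

3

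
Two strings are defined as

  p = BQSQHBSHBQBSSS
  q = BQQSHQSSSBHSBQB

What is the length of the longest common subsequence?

Pick B at p[1]=q[1], Q at p[2]=q[3], S at p[3]=q[4], Q at p[4]=q[6], H at p[5]=q[11], S at p[7]=q[12], B at p[9]=q[13], Q at p[10]=q[14], B at p[11]=q[15]; all 9 characters appear in both, in order. The LCS DP gives dp[14][15] = 9, so this is optimal.

9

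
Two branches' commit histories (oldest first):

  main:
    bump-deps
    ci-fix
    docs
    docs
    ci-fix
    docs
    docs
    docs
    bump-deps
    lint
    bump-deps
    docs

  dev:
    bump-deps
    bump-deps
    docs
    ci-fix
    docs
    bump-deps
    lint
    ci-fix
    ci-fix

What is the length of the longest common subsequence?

6

Match bump-deps at main[1]=dev[2], then docs at main[4]=dev[3], then ci-fix at main[5]=dev[4], then docs at main[8]=dev[5], then bump-deps at main[9]=dev[6], then lint at main[10]=dev[7] — 6 commits in the same relative order in both, and the DP table's final entry dp[12][9] is also 6, so no common subsequence is longer.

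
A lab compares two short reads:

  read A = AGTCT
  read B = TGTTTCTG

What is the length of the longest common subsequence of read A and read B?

Let dp[i][j] be the LCS length of the first i bases of read A and the first j bases of read B. dp[i][j] = dp[i-1][j-1]+1 when the i-th and j-th bases match, else max(dp[i-1][j], dp[i][j-1]).
    ·  T  G  T  T  T  C  T  G
 ·  0  0  0  0  0  0  0  0  0
 A  0  0  0  0  0  0  0  0  0
 G  0  0  1  1  1  1  1  1  1
 T  0  1  1  2  2  2  2  2  2
 C  0  1  1  2  2  2  3  3  3
 T  0  1  1  2  3  3  3  4  4
dp[5][8] = 4. One LCS (by backtracking along matches): GTCT.

4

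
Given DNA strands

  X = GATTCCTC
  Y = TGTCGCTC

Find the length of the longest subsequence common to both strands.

Let dp[i][j] be the LCS length of the first i bases of X and the first j bases of Y. dp[i][j] = dp[i-1][j-1]+1 when the i-th and j-th bases match, else max(dp[i-1][j], dp[i][j-1]).
    ·  T  G  T  C  G  C  T  C
 ·  0  0  0  0  0  0  0  0  0
 G  0  0  1  1  1  1  1  1  1
 A  0  0  1  1  1  1  1  1  1
 T  0  1  1  2  2  2  2  2  2
 T  0  1  1  2  2  2  2  3  3
 C  0  1  1  2  3  3  3  3  4
 C  0  1  1  2  3  3  4  4  4
 T  0  1  1  2  3  3  4  5  5
 C  0  1  1  2  3  3  4  5  6
dp[8][8] = 6. One LCS (by backtracking along matches): GTCCTC.

6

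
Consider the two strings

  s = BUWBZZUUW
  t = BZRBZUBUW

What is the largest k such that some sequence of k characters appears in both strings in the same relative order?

Let dp[i][j] be the LCS length of the first i characters of s and the first j characters of t. dp[i][j] = dp[i-1][j-1]+1 when the i-th and j-th characters match, else max(dp[i-1][j], dp[i][j-1]).
    ·  B  Z  R  B  Z  U  B  U  W
 ·  0  0  0  0  0  0  0  0  0  0
 B  0  1  1  1  1  1  1  1  1  1
 U  0  1  1  1  1  1  2  2  2  2
 W  0  1  1  1  1  1  2  2  2  3
 B  0  1  1  1  2  2  2  3  3  3
 Z  0  1  2  2  2  3  3  3  3  3
 Z  0  1  2  2  2  3  3  3  3  3
 U  0  1  2  2  2  3  4  4  4  4
 U  0  1  2  2  2  3  4  4  5  5
 W  0  1  2  2  2  3  4  4  5  6
dp[9][9] = 6. One LCS (by backtracking along matches): BBZUUW.

6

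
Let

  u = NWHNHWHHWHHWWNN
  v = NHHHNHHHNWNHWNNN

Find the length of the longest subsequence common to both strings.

11

Match N at u[1]=v[1], then H at u[3]=v[4], then N at u[4]=v[5], then H at u[5]=v[6], then H at u[7]=v[7], then H at u[8]=v[8], then W at u[9]=v[10], then H at u[11]=v[12], then W at u[12]=v[13], then N at u[14]=v[15], then N at u[15]=v[16] — 11 characters in the same relative order in both. Since dp[15][16] = 11, nothing longer is possible.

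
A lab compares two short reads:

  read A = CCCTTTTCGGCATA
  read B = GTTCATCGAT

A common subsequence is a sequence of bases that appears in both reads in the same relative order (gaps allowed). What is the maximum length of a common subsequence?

Taking T (read A #4, read B #2); then T (read A #5, read B #3); then T (read A #7, read B #6); then C (read A #8, read B #7); then G (read A #10, read B #8); then A (read A #12, read B #9); then T (read A #13, read B #10) gives a common subsequence of length 7. The LCS DP gives dp[14][10] = 7, so this is optimal.

7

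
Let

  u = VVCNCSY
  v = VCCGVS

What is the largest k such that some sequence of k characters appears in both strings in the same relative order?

One common subsequence of length 4: V (u #2, v #1), then C (u #3, v #2), then C (u #5, v #3), then S (u #6, v #6). dp[7][6] = 4 confirms this is the maximum.

4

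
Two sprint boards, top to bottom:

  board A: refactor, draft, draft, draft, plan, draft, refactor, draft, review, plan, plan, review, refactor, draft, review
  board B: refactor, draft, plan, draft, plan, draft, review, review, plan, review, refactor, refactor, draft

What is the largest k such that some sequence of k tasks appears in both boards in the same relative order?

Pick refactor at board A[1]=board B[1], then draft at board A[2]=board B[2], then draft at board A[4]=board B[4], then plan at board A[5]=board B[5], then draft at board A[6]=board B[6], then review at board A[9]=board B[8], then plan at board A[11]=board B[9], then review at board A[12]=board B[10], then refactor at board A[13]=board B[12], then draft at board A[14]=board B[13]; all 10 tasks appear in both, in order. The LCS DP gives dp[15][13] = 10, so this is optimal.

10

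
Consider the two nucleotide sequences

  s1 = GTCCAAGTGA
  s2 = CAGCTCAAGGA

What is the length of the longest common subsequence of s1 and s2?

Taking G at s1[1]=s2[3], T at s1[2]=s2[5], C at s1[4]=s2[6], A at s1[5]=s2[7], A at s1[6]=s2[8], G at s1[7]=s2[9], G at s1[9]=s2[10], A at s1[10]=s2[11] gives a common subsequence of length 8. The LCS DP gives dp[10][11] = 8, so this is optimal.

8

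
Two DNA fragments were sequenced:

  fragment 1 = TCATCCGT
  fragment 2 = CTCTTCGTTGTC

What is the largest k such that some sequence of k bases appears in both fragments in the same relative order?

Match T (fragment 1 #1, fragment 2 #2), C (fragment 1 #2, fragment 2 #3), T (fragment 1 #4, fragment 2 #5), C (fragment 1 #5, fragment 2 #6), G (fragment 1 #7, fragment 2 #10), T (fragment 1 #8, fragment 2 #11) — 6 bases in the same relative order in both, and the DP table's final entry dp[8][12] is also 6, so no common subsequence is longer.

6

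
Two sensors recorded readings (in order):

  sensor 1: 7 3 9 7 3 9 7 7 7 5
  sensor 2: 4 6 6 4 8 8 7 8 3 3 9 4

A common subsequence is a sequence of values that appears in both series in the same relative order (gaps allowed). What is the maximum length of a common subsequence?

Let dp[i][j] be the LCS length of the first i values of sensor 1 and the first j values of sensor 2. dp[i][j] = dp[i-1][j-1]+1 when the i-th and j-th values match, else max(dp[i-1][j], dp[i][j-1]).
    ·  4  6  6  4  8  8  7  8  3  3  9  4
 ·  0  0  0  0  0  0  0  0  0  0  0  0  0
 7  0  0  0  0  0  0  0  1  1  1  1  1  1
 3  0  0  0  0  0  0  0  1  1  2  2  2  2
 9  0  0  0  0  0  0  0  1  1  2  2  3  3
 7  0  0  0  0  0  0  0  1  1  2  2  3  3
 3  0  0  0  0  0  0  0  1  1  2  3  3  3
 9  0  0  0  0  0  0  0  1  1  2  3  4  4
 7  0  0  0  0  0  0  0  1  1  2  3  4  4
 7  0  0  0  0  0  0  0  1  1  2  3  4  4
 7  0  0  0  0  0  0  0  1  1  2  3  4  4
 5  0  0  0  0  0  0  0  1  1  2  3  4  4
dp[10][12] = 4. One LCS (by backtracking along matches): 7, 3, 3, 9.

4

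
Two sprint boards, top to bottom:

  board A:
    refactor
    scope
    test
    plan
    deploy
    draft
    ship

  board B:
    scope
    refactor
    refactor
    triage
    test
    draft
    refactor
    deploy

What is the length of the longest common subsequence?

3

Match refactor at board A[1]=board B[3]; then test at board A[3]=board B[5]; then deploy at board A[5]=board B[8] — 3 tasks in the same relative order in both. dp[7][8] = 3 confirms this is the maximum.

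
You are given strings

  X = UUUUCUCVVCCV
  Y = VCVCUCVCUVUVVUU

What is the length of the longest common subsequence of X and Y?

Match U [1,5], then C [5,8], then U [6,9], then V [8,10], then V [9,12], then V [12,13] — 6 characters in the same relative order in both. dp[12][15] = 6 confirms this is the maximum.

6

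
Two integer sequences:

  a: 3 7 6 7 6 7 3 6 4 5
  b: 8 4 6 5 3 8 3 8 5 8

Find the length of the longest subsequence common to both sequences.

Let dp[i][j] be the LCS length of the first i values of a and the first j values of b. dp[i][j] = dp[i-1][j-1]+1 when the i-th and j-th values match, else max(dp[i-1][j], dp[i][j-1]).
    ·  8  4  6  5  3  8  3  8  5  8
 ·  0  0  0  0  0  0  0  0  0  0  0
 3  0  0  0  0  0  1  1  1  1  1  1
 7  0  0  0  0  0  1  1  1  1  1  1
 6  0  0  0  1  1  1  1  1  1  1  1
 7  0  0  0  1  1  1  1  1  1  1  1
 6  0  0  0  1  1  1  1  1  1  1  1
 7  0  0  0  1  1  1  1  1  1  1  1
 3  0  0  0  1  1  2  2  2  2  2  2
 6  0  0  0  1  1  2  2  2  2  2  2
 4  0  0  1  1  1  2  2  2  2  2  2
 5  0  0  1  1  2  2  2  2  2  3  3
dp[10][10] = 3. One LCS (by backtracking along matches): 3, 3, 5.

3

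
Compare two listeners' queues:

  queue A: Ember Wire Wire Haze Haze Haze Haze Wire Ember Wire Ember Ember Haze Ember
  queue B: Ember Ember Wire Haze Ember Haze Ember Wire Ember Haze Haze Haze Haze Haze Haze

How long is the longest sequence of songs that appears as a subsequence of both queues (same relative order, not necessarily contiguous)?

Taking Ember [1,2]; then Wire [2,3]; then Wire [3,8]; then Haze [4,11]; then Haze [5,12]; then Haze [6,13]; then Haze [7,14]; then Haze [13,15] gives a common subsequence of length 8. Since dp[14][15] = 8, nothing longer is possible.

8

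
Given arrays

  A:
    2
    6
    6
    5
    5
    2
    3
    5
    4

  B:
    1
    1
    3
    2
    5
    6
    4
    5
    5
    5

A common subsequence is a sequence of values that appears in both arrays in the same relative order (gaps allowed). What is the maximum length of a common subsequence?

5

Match 2 [1,4]; then 6 [2,6]; then 5 [4,8]; then 5 [5,9]; then 5 [8,10] — 5 values in the same relative order in both. dp[9][10] = 5 confirms this is the maximum.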